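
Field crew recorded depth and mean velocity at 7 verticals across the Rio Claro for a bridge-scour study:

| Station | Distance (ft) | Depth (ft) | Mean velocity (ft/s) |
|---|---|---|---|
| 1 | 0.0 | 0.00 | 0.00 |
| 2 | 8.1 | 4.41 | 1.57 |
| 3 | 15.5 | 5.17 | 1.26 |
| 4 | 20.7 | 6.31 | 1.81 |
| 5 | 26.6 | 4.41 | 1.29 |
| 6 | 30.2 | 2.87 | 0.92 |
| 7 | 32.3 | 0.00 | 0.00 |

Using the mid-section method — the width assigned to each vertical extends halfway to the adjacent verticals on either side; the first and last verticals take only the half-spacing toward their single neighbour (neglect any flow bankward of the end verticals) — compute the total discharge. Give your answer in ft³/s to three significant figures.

w_2 = (15.5 − 0.0)/2 = 7.75 ft; q_2 = 1.57 × 4.41 × 7.75 = 53.66 ft³/s
w_3 = (20.7 − 8.1)/2 = 6.3 ft; q_3 = 1.26 × 5.17 × 6.3 = 41.04 ft³/s
w_4 = (26.6 − 15.5)/2 = 5.55 ft; q_4 = 1.81 × 6.31 × 5.55 = 63.39 ft³/s
w_5 = (30.2 − 20.7)/2 = 4.75 ft; q_5 = 1.29 × 4.41 × 4.75 = 27.02 ft³/s
w_6 = (32.3 − 26.6)/2 = 2.85 ft; q_6 = 0.92 × 2.87 × 2.85 = 7.525 ft³/s
Stations 1, 7 contribute zero (depth or velocity is 0).
Q = Σ qᵢ = 192.6 ft³/s

193 ft³/s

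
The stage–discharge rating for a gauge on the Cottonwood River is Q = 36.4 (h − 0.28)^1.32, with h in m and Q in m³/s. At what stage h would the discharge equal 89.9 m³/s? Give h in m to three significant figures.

2.26 m

h − h₀ = (Q/C)^(1/b) = (89.9/36.4)^(1/1.32) = 1.984 m
h = 0.28 + 1.984 = 2.264 m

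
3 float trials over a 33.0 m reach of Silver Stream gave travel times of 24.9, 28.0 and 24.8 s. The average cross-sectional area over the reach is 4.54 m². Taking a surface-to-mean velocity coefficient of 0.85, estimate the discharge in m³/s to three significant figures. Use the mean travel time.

t̄ = (24.9 + 28.0 + 24.8) / 3 = 25.9 s
v_surface = L / t̄ = 33.0 / 25.9 = 1.274 m/s
v_mean = 0.85 × 1.274 = 1.083 m/s
Q = A × v_mean = 4.54 × 1.083 = 4.917 m³/s

4.92 m³/s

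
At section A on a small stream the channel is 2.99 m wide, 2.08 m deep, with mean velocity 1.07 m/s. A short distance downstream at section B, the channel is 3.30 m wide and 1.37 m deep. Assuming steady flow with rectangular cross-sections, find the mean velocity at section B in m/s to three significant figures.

1.47 m/s

Q = A₁V₁ = (2.99×2.08) × 1.07 = 6.655 m³/s
A₂ = 3.30 × 1.37 = 4.521 m²
V₂ = Q/A₂ = 6.655/4.521 = 1.472 m/s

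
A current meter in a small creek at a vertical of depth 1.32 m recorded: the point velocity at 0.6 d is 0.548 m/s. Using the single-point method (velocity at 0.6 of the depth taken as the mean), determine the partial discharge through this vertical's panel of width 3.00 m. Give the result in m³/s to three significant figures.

v̄ = v₀.₆ = 0.548 m/s
q = v̄ × d × w = 0.5480 × 1.32 × 3.00 = 2.170 m³/s

2.17 m³/s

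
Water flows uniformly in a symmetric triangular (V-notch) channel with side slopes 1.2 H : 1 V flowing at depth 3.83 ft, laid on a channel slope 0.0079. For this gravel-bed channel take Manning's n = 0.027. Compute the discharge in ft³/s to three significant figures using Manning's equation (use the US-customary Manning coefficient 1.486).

A = z·y² = 1.2×3.83² = 17.60 ft²
P = 2y√(1+z²) = 2×3.83×√(1+1.2²) = 11.97 ft
R = A/P = 17.60/11.97 = 1.471 ft
Q = (1.486/n)·A·R^(2/3)·S^(1/2) = (1.486/0.027) × 17.60 × 1.471^(2/3) × 0.0079^(1/2) = 111.4 ft³/s

111 ft³/s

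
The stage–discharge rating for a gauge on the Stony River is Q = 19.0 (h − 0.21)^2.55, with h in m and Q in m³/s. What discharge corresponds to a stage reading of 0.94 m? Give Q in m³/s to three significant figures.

8.52 m³/s

Q = 19.0 × (0.94 − 0.21)^2.55 = 19.0 × 0.73^2.55 = 8.516 m³/s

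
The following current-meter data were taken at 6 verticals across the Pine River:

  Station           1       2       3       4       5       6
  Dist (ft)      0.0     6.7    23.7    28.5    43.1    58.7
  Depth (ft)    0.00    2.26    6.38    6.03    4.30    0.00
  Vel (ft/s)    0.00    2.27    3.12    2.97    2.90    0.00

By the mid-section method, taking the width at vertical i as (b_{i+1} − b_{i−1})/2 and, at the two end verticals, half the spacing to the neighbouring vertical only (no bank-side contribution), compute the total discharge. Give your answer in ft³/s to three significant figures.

640 ft³/s

w_2 = (23.7 − 0.0)/2 = 11.85 ft; q_2 = 2.27 × 2.26 × 11.85 = 60.79 ft³/s
w_3 = (28.5 − 6.7)/2 = 10.9 ft; q_3 = 3.12 × 6.38 × 10.9 = 217.0 ft³/s
w_4 = (43.1 − 23.7)/2 = 9.7 ft; q_4 = 2.97 × 6.03 × 9.7 = 173.7 ft³/s
w_5 = (58.7 − 28.5)/2 = 15.1 ft; q_5 = 2.90 × 4.30 × 15.1 = 188.3 ft³/s
Stations 1, 6 contribute zero (depth or velocity is 0).
Q = Σ qᵢ = 639.8 ft³/s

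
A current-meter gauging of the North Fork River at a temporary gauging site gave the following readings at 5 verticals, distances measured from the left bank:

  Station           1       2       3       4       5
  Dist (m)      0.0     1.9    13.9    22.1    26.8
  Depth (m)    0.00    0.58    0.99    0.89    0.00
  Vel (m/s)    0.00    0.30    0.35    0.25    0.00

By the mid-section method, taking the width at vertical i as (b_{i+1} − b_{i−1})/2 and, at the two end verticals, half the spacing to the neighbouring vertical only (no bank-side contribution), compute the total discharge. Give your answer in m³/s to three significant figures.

6.14 m³/s

w_2 = (13.9 − 0.0)/2 = 6.95 m; q_2 = 0.30 × 0.58 × 6.95 = 1.209 m³/s
w_3 = (22.1 − 1.9)/2 = 10.1 m; q_3 = 0.35 × 0.99 × 10.1 = 3.500 m³/s
w_4 = (26.8 − 13.9)/2 = 6.45 m; q_4 = 0.25 × 0.89 × 6.45 = 1.435 m³/s
Stations 1, 5 contribute zero (depth or velocity is 0).
Q = Σ qᵢ = 6.144 m³/s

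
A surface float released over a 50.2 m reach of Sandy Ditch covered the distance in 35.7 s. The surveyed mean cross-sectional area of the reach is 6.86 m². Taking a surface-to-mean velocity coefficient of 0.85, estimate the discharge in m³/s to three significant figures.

8.20 m³/s

v_surface = L / t̄ = 50.2 / 35.7 = 1.406 m/s
v_mean = 0.85 × 1.406 = 1.195 m/s
Q = A × v_mean = 6.86 × 1.195 = 8.199 m³/s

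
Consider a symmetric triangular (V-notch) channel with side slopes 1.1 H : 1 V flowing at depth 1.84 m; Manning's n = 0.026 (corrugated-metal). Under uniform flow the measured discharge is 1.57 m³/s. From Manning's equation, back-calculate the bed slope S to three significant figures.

0.000201

A = z·y² = 1.1×1.84² = 3.724 m²
P = 2y√(1+z²) = 2×1.84×√(1+1.1²) = 5.471 m
R = A/P = 3.724/5.471 = 0.6807 m
S = (Q·n / (1·A·R^(2/3)))² = (1.57×0.026 / (1×3.724×0.7738))² = 0.0002006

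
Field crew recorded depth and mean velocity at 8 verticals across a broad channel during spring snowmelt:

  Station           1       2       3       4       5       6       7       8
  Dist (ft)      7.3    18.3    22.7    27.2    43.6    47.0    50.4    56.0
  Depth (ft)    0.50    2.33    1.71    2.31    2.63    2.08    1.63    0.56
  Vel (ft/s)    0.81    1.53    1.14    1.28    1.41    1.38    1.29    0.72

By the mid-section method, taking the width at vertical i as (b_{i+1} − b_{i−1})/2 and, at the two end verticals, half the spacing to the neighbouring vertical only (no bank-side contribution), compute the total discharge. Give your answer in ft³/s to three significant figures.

126 ft³/s

w_1 = (18.3 − 7.3)/2 = 5.5 ft; q_1 = 0.81 × 0.50 × 5.5 = 2.228 ft³/s
w_2 = (22.7 − 7.3)/2 = 7.7 ft; q_2 = 1.53 × 2.33 × 7.7 = 27.45 ft³/s
w_3 = (27.2 − 18.3)/2 = 4.45 ft; q_3 = 1.14 × 1.71 × 4.45 = 8.675 ft³/s
w_4 = (43.6 − 22.7)/2 = 10.45 ft; q_4 = 1.28 × 2.31 × 10.45 = 30.90 ft³/s
w_5 = (47.0 − 27.2)/2 = 9.9 ft; q_5 = 1.41 × 2.63 × 9.9 = 36.71 ft³/s
w_6 = (50.4 − 43.6)/2 = 3.4 ft; q_6 = 1.38 × 2.08 × 3.4 = 9.759 ft³/s
w_7 = (56.0 − 47.0)/2 = 4.5 ft; q_7 = 1.29 × 1.63 × 4.5 = 9.462 ft³/s
w_8 = (56.0 − 50.4)/2 = 2.8 ft; q_8 = 0.72 × 0.56 × 2.8 = 1.129 ft³/s
Q = Σ qᵢ = 126.3 ft³/s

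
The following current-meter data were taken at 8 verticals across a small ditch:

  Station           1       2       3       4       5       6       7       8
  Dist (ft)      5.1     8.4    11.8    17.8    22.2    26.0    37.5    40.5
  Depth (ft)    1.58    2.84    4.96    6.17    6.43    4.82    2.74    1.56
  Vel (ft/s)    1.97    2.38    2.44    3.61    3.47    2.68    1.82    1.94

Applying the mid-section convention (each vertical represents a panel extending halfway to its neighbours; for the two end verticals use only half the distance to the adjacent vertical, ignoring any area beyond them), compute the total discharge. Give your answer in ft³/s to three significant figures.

w_1 = (8.4 − 5.1)/2 = 1.65 ft; q_1 = 1.97 × 1.58 × 1.65 = 5.136 ft³/s
w_2 = (11.8 − 5.1)/2 = 3.35 ft; q_2 = 2.38 × 2.84 × 3.35 = 22.64 ft³/s
w_3 = (17.8 − 8.4)/2 = 4.7 ft; q_3 = 2.44 × 4.96 × 4.7 = 56.88 ft³/s
w_4 = (22.2 − 11.8)/2 = 5.2 ft; q_4 = 3.61 × 6.17 × 5.2 = 115.8 ft³/s
w_5 = (26.0 − 17.8)/2 = 4.1 ft; q_5 = 3.47 × 6.43 × 4.1 = 91.48 ft³/s
w_6 = (37.5 − 22.2)/2 = 7.65 ft; q_6 = 2.68 × 4.82 × 7.65 = 98.82 ft³/s
w_7 = (40.5 − 26.0)/2 = 7.25 ft; q_7 = 1.82 × 2.74 × 7.25 = 36.15 ft³/s
w_8 = (40.5 − 37.5)/2 = 1.5 ft; q_8 = 1.94 × 1.56 × 1.5 = 4.540 ft³/s
Q = Σ qᵢ = 431.5 ft³/s

431 ft³/s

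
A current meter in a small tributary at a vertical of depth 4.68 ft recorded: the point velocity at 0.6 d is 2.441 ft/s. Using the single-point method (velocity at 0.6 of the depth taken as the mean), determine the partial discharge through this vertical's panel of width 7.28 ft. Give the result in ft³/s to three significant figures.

83.2 ft³/s

v̄ = v₀.₆ = 2.441 ft/s
q = v̄ × d × w = 2.441 × 4.68 × 7.28 = 83.17 ft³/s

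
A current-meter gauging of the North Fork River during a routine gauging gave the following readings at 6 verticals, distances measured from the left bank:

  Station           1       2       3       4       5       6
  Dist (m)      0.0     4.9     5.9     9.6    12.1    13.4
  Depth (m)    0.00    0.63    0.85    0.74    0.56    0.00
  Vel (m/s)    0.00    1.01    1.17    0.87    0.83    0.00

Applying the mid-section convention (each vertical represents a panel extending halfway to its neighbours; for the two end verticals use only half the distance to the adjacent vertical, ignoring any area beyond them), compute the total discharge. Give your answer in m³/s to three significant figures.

7.09 m³/s

w_2 = (5.9 − 0.0)/2 = 2.95 m; q_2 = 1.01 × 0.63 × 2.95 = 1.877 m³/s
w_3 = (9.6 − 4.9)/2 = 2.35 m; q_3 = 1.17 × 0.85 × 2.35 = 2.337 m³/s
w_4 = (12.1 − 5.9)/2 = 3.1 m; q_4 = 0.87 × 0.74 × 3.1 = 1.996 m³/s
w_5 = (13.4 − 9.6)/2 = 1.9 m; q_5 = 0.83 × 0.56 × 1.9 = 0.8831 m³/s
Stations 1, 6 contribute zero (depth or velocity is 0).
Q = Σ qᵢ = 7.093 m³/s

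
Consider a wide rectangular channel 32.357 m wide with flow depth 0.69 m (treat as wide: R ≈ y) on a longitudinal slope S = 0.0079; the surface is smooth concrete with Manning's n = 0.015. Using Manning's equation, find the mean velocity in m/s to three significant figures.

4.63 m/s

A = b·y = 32.357 × 0.69 = 22.33 m²
Wide channel: R ≈ y = 0.69 m
Q = (1/n)·A·R^(2/3)·S^(1/2) = (1/0.015) × 22.33 × 0.6900^(2/3) × 0.0079^(1/2) = 103.3 m³/s
V = Q/A = 103.3/22.33 = 4.627 m/s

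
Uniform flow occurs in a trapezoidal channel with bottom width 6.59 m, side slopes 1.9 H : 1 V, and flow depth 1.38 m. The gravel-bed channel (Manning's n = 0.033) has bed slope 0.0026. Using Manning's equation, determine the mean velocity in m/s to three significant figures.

1.56 m/s

A = (b + z·y)·y = (6.59 + 1.9×1.38)×1.38 = 12.71 m²
P = b + 2y√(1+z²) = 6.59 + 2×1.38×√(1+1.9²) = 12.52 m
R = A/P = 12.71/12.52 = 1.016 m
Q = (1/n)·A·R^(2/3)·S^(1/2) = (1/0.033) × 12.71 × 1.016^(2/3) × 0.0026^(1/2) = 19.85 m³/s
V = Q/A = 19.85/12.71 = 1.561 m/s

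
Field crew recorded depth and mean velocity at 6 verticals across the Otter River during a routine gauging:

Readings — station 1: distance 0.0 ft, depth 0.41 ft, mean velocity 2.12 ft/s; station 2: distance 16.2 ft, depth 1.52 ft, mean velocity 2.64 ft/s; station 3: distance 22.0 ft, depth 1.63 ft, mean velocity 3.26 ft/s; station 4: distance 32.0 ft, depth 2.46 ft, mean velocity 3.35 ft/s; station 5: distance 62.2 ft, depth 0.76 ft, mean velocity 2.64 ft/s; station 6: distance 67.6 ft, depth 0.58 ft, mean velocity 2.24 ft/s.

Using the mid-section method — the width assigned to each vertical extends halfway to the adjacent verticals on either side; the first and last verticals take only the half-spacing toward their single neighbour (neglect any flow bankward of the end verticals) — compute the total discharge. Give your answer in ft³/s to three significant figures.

w_1 = (16.2 − 0.0)/2 = 8.1 ft; q_1 = 2.12 × 0.41 × 8.1 = 7.041 ft³/s
w_2 = (22.0 − 0.0)/2 = 11 ft; q_2 = 2.64 × 1.52 × 11 = 44.14 ft³/s
w_3 = (32.0 − 16.2)/2 = 7.9 ft; q_3 = 3.26 × 1.63 × 7.9 = 41.98 ft³/s
w_4 = (62.2 − 22.0)/2 = 20.1 ft; q_4 = 3.35 × 2.46 × 20.1 = 165.6 ft³/s
w_5 = (67.6 − 32.0)/2 = 17.8 ft; q_5 = 2.64 × 0.76 × 17.8 = 35.71 ft³/s
w_6 = (67.6 − 62.2)/2 = 2.7 ft; q_6 = 2.24 × 0.58 × 2.7 = 3.508 ft³/s
Q = Σ qᵢ = 298.0 ft³/s

298 ft³/s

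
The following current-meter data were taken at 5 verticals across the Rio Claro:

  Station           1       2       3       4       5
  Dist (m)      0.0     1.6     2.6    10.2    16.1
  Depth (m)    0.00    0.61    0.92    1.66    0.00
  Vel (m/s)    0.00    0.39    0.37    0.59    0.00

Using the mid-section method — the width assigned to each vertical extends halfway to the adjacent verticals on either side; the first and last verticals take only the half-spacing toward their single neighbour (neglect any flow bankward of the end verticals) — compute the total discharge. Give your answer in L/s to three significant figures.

8380 L/s

w_2 = (2.6 − 0.0)/2 = 1.3 m; q_2 = 0.39 × 0.61 × 1.3 = 0.3093 m³/s
w_3 = (10.2 − 1.6)/2 = 4.3 m; q_3 = 0.37 × 0.92 × 4.3 = 1.464 m³/s
w_4 = (16.1 − 2.6)/2 = 6.75 m; q_4 = 0.59 × 1.66 × 6.75 = 6.611 m³/s
Stations 1, 5 contribute zero (depth or velocity is 0).
Q = Σ qᵢ = 8.384 m³/s
= 8.384 × 1000 = 8384 L/s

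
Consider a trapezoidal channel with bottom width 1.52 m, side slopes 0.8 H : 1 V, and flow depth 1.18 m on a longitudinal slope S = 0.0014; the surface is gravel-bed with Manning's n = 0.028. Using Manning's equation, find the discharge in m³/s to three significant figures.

2.89 m³/s

A = (b + z·y)·y = (1.52 + 0.8×1.18)×1.18 = 2.908 m²
P = b + 2y√(1+z²) = 1.52 + 2×1.18×√(1+0.8²) = 4.542 m
R = A/P = 2.908/4.542 = 0.6401 m
Q = (1/n)·A·R^(2/3)·S^(1/2) = (1/0.028) × 2.908 × 0.6401^(2/3) × 0.0014^(1/2) = 2.886 m³/s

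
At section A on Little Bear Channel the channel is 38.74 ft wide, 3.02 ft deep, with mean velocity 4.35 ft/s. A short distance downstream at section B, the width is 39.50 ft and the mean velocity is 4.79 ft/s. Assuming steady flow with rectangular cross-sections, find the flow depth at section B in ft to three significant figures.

Q = A₁V₁ = (38.74×3.02) × 4.35 = 508.9 ft³/s
d₂ = Q/(b₂ V₂) = 508.9/(39.50×4.79) = 2.690 ft

2.69 ft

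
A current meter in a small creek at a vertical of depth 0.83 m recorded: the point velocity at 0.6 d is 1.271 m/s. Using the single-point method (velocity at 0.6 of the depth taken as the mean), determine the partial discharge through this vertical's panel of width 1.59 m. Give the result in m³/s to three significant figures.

v̄ = v₀.₆ = 1.271 m/s
q = v̄ × d × w = 1.271 × 0.83 × 1.59 = 1.677 m³/s

1.68 m³/s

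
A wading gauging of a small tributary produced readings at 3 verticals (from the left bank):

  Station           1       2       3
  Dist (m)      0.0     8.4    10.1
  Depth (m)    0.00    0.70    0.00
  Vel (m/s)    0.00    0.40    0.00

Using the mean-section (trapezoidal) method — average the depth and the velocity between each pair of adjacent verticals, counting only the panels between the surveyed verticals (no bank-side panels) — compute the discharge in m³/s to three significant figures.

Panel 1-2: Δb = 8.4 m, d̄ = (0.00+0.70)/2 = 0.35, v̄ = (0.00+0.40)/2 = 0.2 → q = 8.4×0.35×0.2 = 0.5880 m³/s
Panel 2-3: Δb = 1.7 m, d̄ = (0.70+0.00)/2 = 0.35, v̄ = (0.40+0.00)/2 = 0.2 → q = 1.7×0.35×0.2 = 0.1190 m³/s
Q = Σ q = 0.7070 m³/s

0.707 m³/s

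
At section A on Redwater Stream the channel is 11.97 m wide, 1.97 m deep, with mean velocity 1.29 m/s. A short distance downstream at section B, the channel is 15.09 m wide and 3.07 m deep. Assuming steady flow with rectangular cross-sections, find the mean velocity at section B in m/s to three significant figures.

0.657 m/s

Q = A₁V₁ = (11.97×1.97) × 1.29 = 30.42 m³/s
A₂ = 15.09 × 3.07 = 46.33 m²
V₂ = Q/A₂ = 30.42/46.33 = 0.6566 m/s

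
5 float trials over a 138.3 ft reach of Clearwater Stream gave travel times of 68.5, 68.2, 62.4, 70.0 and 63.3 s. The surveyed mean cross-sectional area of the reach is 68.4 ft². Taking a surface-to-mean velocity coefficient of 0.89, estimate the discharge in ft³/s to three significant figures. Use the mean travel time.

t̄ = (68.5 + 68.2 + 62.4 + 70.0 + 63.3) / 5 = 66.48 s
v_surface = L / t̄ = 138.3 / 66.48 = 2.080 ft/s
v_mean = 0.89 × 2.080 = 1.851 ft/s
Q = A × v_mean = 68.4 × 1.851 = 126.6 ft³/s

127 ft³/s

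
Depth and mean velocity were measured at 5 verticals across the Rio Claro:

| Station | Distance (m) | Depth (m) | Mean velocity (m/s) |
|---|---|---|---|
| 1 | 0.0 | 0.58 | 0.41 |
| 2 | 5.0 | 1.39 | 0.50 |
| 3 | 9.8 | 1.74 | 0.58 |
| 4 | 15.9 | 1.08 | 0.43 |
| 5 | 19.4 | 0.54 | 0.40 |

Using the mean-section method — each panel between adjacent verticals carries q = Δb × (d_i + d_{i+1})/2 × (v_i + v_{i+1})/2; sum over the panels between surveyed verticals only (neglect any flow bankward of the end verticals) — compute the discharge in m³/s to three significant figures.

Panel 1-2: Δb = 5 m, d̄ = (0.58+1.39)/2 = 0.985, v̄ = (0.41+0.50)/2 = 0.455 → q = 5×0.985×0.455 = 2.241 m³/s
Panel 2-3: Δb = 4.8 m, d̄ = (1.39+1.74)/2 = 1.565, v̄ = (0.50+0.58)/2 = 0.54 → q = 4.8×1.565×0.54 = 4.056 m³/s
Panel 3-4: Δb = 6.1 m, d̄ = (1.74+1.08)/2 = 1.41, v̄ = (0.58+0.43)/2 = 0.505 → q = 6.1×1.41×0.505 = 4.344 m³/s
Panel 4-5: Δb = 3.5 m, d̄ = (1.08+0.54)/2 = 0.81, v̄ = (0.43+0.40)/2 = 0.415 → q = 3.5×0.81×0.415 = 1.177 m³/s
Q = Σ q = 11.82 m³/s

11.8 m³/s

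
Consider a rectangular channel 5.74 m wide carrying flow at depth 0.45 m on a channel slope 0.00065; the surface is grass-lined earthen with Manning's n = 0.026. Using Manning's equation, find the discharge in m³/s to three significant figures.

A = b·y = 5.74 × 0.45 = 2.583 m²
P = b + 2y = 5.74 + 2×0.45 = 6.640 m
R = A/P = 2.583/6.640 = 0.3890 m
Q = (1/n)·A·R^(2/3)·S^(1/2) = (1/0.026) × 2.583 × 0.3890^(2/3) × 0.00065^(1/2) = 1.350 m³/s

1.35 m³/s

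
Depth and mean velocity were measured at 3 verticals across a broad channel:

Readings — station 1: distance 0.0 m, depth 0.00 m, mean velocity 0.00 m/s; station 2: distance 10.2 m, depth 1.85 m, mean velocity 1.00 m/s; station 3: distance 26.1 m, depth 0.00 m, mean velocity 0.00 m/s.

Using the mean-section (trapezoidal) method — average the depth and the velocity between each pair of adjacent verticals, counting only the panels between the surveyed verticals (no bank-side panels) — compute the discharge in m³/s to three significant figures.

Panel 1-2: Δb = 10.2 m, d̄ = (0.00+1.85)/2 = 0.925, v̄ = (0.00+1.00)/2 = 0.5 → q = 10.2×0.925×0.5 = 4.718 m³/s
Panel 2-3: Δb = 15.9 m, d̄ = (1.85+0.00)/2 = 0.925, v̄ = (1.00+0.00)/2 = 0.5 → q = 15.9×0.925×0.5 = 7.354 m³/s
Q = Σ q = 12.07 m³/s

12.1 m³/s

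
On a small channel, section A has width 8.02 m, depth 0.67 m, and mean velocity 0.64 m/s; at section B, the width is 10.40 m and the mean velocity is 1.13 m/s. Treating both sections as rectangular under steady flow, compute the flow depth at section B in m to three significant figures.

0.293 m

Q = A₁V₁ = (8.02×0.67) × 0.64 = 3.439 m³/s
d₂ = Q/(b₂ V₂) = 3.439/(10.40×1.13) = 0.2926 m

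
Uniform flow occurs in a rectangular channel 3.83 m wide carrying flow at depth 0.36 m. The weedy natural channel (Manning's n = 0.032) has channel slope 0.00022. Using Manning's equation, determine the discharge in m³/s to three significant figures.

A = b·y = 3.83 × 0.36 = 1.379 m²
P = b + 2y = 3.83 + 2×0.36 = 4.550 m
R = A/P = 1.379/4.550 = 0.3030 m
Q = (1/n)·A·R^(2/3)·S^(1/2) = (1/0.032) × 1.379 × 0.3030^(2/3) × 0.00022^(1/2) = 0.2883 m³/s

0.288 m³/s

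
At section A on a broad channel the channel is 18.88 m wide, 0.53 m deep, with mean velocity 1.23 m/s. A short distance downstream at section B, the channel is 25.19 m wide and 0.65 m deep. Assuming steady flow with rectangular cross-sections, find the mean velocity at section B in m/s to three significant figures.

Q = A₁V₁ = (18.88×0.53) × 1.23 = 12.31 m³/s
A₂ = 25.19 × 0.65 = 16.37 m²
V₂ = Q/A₂ = 12.31/16.37 = 0.7517 m/s

0.752 m/s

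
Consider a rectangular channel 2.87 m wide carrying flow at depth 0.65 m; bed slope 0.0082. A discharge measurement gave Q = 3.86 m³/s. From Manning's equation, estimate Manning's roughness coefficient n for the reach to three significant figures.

0.0256

A = b·y = 2.87 × 0.65 = 1.866 m²
P = b + 2y = 2.87 + 2×0.65 = 4.170 m
R = A/P = 1.866/4.170 = 0.4474 m
n = (1/Q)·A·R^(2/3)·S^(1/2) = (1/3.86) × 1.866 × 0.5849 × 0.09055 = 0.02560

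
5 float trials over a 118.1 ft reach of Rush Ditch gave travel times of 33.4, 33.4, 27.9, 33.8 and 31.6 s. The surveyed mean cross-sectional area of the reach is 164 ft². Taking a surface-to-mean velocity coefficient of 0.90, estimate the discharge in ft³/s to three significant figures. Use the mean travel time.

t̄ = (33.4 + 33.4 + 27.9 + 33.8 + 31.6) / 5 = 32.02 s
v_surface = L / t̄ = 118.1 / 32.02 = 3.688 ft/s
v_mean = 0.90 × 3.688 = 3.319 ft/s
Q = A × v_mean = 164 × 3.319 = 544.4 ft³/s

544 ft³/s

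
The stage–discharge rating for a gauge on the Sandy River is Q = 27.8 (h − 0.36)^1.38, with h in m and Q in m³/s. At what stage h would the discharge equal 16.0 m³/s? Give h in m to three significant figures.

h − h₀ = (Q/C)^(1/b) = (16.0/27.8)^(1/1.38) = 0.6701 m
h = 0.36 + 0.6701 = 1.030 m

1.03 m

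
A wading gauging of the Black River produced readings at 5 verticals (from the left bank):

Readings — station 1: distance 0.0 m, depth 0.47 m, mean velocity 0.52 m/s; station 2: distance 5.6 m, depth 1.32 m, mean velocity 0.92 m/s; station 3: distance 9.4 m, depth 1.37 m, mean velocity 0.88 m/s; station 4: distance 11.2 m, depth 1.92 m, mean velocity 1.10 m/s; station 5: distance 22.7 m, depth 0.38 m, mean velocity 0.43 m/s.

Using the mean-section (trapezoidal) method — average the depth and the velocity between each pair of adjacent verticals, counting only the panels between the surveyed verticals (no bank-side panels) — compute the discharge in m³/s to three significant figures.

Panel 1-2: Δb = 5.6 m, d̄ = (0.47+1.32)/2 = 0.895, v̄ = (0.52+0.92)/2 = 0.72 → q = 5.6×0.895×0.72 = 3.609 m³/s
Panel 2-3: Δb = 3.8 m, d̄ = (1.32+1.37)/2 = 1.345, v̄ = (0.92+0.88)/2 = 0.9 → q = 3.8×1.345×0.9 = 4.600 m³/s
Panel 3-4: Δb = 1.8 m, d̄ = (1.37+1.92)/2 = 1.645, v̄ = (0.88+1.10)/2 = 0.99 → q = 1.8×1.645×0.99 = 2.931 m³/s
Panel 4-5: Δb = 11.5 m, d̄ = (1.92+0.38)/2 = 1.15, v̄ = (1.10+0.43)/2 = 0.765 → q = 11.5×1.15×0.765 = 10.12 m³/s
Q = Σ q = 21.26 m³/s

21.3 m³/s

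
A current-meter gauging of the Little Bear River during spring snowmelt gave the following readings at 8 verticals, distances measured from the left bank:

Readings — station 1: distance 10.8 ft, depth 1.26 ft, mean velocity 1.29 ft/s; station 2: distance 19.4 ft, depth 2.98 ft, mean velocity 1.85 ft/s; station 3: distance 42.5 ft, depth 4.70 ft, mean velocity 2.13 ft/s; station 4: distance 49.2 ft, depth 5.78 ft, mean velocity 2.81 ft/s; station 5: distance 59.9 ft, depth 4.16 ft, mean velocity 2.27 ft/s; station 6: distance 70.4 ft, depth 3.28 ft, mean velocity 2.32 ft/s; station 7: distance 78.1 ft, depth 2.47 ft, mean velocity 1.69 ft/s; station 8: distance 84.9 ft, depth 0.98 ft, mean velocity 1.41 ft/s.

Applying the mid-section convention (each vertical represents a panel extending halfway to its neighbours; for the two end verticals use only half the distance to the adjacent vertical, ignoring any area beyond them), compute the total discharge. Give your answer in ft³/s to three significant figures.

w_1 = (19.4 − 10.8)/2 = 4.3 ft; q_1 = 1.29 × 1.26 × 4.3 = 6.989 ft³/s
w_2 = (42.5 − 10.8)/2 = 15.85 ft; q_2 = 1.85 × 2.98 × 15.85 = 87.38 ft³/s
w_3 = (49.2 − 19.4)/2 = 14.9 ft; q_3 = 2.13 × 4.70 × 14.9 = 149.2 ft³/s
w_4 = (59.9 − 42.5)/2 = 8.7 ft; q_4 = 2.81 × 5.78 × 8.7 = 141.3 ft³/s
w_5 = (70.4 − 49.2)/2 = 10.6 ft; q_5 = 2.27 × 4.16 × 10.6 = 100.1 ft³/s
w_6 = (78.1 − 59.9)/2 = 9.1 ft; q_6 = 2.32 × 3.28 × 9.1 = 69.25 ft³/s
w_7 = (84.9 − 70.4)/2 = 7.25 ft; q_7 = 1.69 × 2.47 × 7.25 = 30.26 ft³/s
w_8 = (84.9 − 78.1)/2 = 3.4 ft; q_8 = 1.41 × 0.98 × 3.4 = 4.698 ft³/s
Q = Σ qᵢ = 589.1 ft³/s

589 ft³/s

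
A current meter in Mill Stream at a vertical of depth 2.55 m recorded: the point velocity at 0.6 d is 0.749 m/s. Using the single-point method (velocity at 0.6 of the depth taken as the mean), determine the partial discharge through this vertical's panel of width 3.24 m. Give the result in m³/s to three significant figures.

6.19 m³/s

v̄ = v₀.₆ = 0.749 m/s
q = v̄ × d × w = 0.7490 × 2.55 × 3.24 = 6.188 m³/s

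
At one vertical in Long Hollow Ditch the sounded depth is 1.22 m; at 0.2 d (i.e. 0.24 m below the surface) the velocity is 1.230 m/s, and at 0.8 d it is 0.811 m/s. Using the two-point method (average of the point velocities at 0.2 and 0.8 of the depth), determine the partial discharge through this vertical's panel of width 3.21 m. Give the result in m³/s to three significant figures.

v̄ = (1.230 + 0.811) / 2 = 1.021 m/s
q = v̄ × d × w = 1.021 × 1.22 × 3.21 = 3.996 m³/s

4.00 m³/s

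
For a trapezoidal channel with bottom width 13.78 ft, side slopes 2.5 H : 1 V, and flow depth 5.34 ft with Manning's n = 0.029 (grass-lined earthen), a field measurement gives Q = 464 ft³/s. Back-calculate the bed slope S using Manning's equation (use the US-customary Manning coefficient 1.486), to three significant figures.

A = (b + z·y)·y = (13.78 + 2.5×5.34)×5.34 = 144.9 ft²
P = b + 2y√(1+z²) = 13.78 + 2×5.34×√(1+2.5²) = 42.54 ft
R = A/P = 144.9/42.54 = 3.406 ft
S = (Q·n / (1.486·A·R^(2/3)))² = (464×0.029 / (1.486×144.9×2.264))² = 0.0007624

0.000762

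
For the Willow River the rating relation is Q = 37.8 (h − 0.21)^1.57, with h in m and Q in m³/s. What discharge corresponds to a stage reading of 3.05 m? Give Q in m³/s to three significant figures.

195 m³/s

Q = 37.8 × (3.05 − 0.21)^1.57 = 37.8 × 2.84^1.57 = 194.6 m³/s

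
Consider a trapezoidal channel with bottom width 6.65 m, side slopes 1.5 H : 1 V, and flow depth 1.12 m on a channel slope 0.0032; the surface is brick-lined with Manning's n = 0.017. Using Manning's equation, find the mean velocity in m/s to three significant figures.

3.04 m/s

A = (b + z·y)·y = (6.65 + 1.5×1.12)×1.12 = 9.330 m²
P = b + 2y√(1+z²) = 6.65 + 2×1.12×√(1+1.5²) = 10.69 m
R = A/P = 9.330/10.69 = 0.8729 m
Q = (1/n)·A·R^(2/3)·S^(1/2) = (1/0.017) × 9.330 × 0.8729^(2/3) × 0.0032^(1/2) = 28.35 m³/s
V = Q/A = 28.35/9.330 = 3.039 m/s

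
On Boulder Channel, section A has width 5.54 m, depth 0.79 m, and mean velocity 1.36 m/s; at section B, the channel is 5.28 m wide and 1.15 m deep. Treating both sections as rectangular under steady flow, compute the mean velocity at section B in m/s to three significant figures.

Q = A₁V₁ = (5.54×0.79) × 1.36 = 5.952 m³/s
A₂ = 5.28 × 1.15 = 6.072 m²
V₂ = Q/A₂ = 5.952/6.072 = 0.9803 m/s

0.980 m/s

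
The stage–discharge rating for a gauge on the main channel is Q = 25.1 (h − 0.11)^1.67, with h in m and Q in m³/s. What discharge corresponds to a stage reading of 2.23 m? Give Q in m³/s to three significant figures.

Q = 25.1 × (2.23 − 0.11)^1.67 = 25.1 × 2.12^1.67 = 88.03 m³/s

88.0 m³/s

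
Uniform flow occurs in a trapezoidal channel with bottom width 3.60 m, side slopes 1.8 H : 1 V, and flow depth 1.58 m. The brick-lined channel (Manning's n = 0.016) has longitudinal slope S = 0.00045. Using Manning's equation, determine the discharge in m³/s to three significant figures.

A = (b + z·y)·y = (3.60 + 1.8×1.58)×1.58 = 10.18 m²
P = b + 2y√(1+z²) = 3.60 + 2×1.58×√(1+1.8²) = 10.11 m
R = A/P = 10.18/10.11 = 1.007 m
Q = (1/n)·A·R^(2/3)·S^(1/2) = (1/0.016) × 10.18 × 1.007^(2/3) × 0.00045^(1/2) = 13.57 m³/s

13.6 m³/s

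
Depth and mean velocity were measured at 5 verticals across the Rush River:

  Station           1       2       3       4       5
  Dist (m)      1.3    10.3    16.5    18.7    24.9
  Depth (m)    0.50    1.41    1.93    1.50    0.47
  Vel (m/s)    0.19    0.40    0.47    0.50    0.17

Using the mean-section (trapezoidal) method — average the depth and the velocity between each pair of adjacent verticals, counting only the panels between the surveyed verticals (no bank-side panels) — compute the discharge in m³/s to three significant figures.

Panel 1-2: Δb = 9 m, d̄ = (0.50+1.41)/2 = 0.955, v̄ = (0.19+0.40)/2 = 0.295 → q = 9×0.955×0.295 = 2.536 m³/s
Panel 2-3: Δb = 6.2 m, d̄ = (1.41+1.93)/2 = 1.67, v̄ = (0.40+0.47)/2 = 0.435 → q = 6.2×1.67×0.435 = 4.504 m³/s
Panel 3-4: Δb = 2.2 m, d̄ = (1.93+1.50)/2 = 1.715, v̄ = (0.47+0.50)/2 = 0.485 → q = 2.2×1.715×0.485 = 1.830 m³/s
Panel 4-5: Δb = 6.2 m, d̄ = (1.50+0.47)/2 = 0.985, v̄ = (0.50+0.17)/2 = 0.335 → q = 6.2×0.985×0.335 = 2.046 m³/s
Q = Σ q = 10.92 m³/s

10.9 m³/s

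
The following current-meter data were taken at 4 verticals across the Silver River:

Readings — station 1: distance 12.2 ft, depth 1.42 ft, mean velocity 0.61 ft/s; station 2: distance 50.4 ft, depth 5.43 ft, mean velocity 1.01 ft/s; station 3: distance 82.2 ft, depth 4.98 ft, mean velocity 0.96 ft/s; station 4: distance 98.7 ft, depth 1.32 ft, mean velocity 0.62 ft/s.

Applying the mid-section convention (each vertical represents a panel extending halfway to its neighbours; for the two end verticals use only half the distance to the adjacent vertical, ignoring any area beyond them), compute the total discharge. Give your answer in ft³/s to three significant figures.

331 ft³/s

w_1 = (50.4 − 12.2)/2 = 19.1 ft; q_1 = 0.61 × 1.42 × 19.1 = 16.54 ft³/s
w_2 = (82.2 − 12.2)/2 = 35 ft; q_2 = 1.01 × 5.43 × 35 = 192.0 ft³/s
w_3 = (98.7 − 50.4)/2 = 24.15 ft; q_3 = 0.96 × 4.98 × 24.15 = 115.5 ft³/s
w_4 = (98.7 − 82.2)/2 = 8.25 ft; q_4 = 0.62 × 1.32 × 8.25 = 6.752 ft³/s
Q = Σ qᵢ = 330.7 ft³/s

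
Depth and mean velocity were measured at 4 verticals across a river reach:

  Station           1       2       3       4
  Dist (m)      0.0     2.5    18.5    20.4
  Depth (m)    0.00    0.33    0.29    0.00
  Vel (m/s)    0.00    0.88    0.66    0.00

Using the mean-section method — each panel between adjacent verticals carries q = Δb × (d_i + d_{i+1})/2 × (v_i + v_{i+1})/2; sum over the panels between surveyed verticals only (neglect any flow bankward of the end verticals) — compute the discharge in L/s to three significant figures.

Panel 1-2: Δb = 2.5 m, d̄ = (0.00+0.33)/2 = 0.165, v̄ = (0.00+0.88)/2 = 0.44 → q = 2.5×0.165×0.44 = 0.1815 m³/s
Panel 2-3: Δb = 16 m, d̄ = (0.33+0.29)/2 = 0.31, v̄ = (0.88+0.66)/2 = 0.77 → q = 16×0.31×0.77 = 3.819 m³/s
Panel 3-4: Δb = 1.9 m, d̄ = (0.29+0.00)/2 = 0.145, v̄ = (0.66+0.00)/2 = 0.33 → q = 1.9×0.145×0.33 = 0.09092 m³/s
Q = Σ q = 4.092 m³/s
= 4.092 × 1000 = 4092 L/s

4090 L/s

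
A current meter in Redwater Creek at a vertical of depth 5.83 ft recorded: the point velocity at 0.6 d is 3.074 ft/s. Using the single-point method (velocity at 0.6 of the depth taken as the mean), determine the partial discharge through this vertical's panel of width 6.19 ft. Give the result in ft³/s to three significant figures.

111 ft³/s

v̄ = v₀.₆ = 3.074 ft/s
q = v̄ × d × w = 3.074 × 5.83 × 6.19 = 110.9 ft³/s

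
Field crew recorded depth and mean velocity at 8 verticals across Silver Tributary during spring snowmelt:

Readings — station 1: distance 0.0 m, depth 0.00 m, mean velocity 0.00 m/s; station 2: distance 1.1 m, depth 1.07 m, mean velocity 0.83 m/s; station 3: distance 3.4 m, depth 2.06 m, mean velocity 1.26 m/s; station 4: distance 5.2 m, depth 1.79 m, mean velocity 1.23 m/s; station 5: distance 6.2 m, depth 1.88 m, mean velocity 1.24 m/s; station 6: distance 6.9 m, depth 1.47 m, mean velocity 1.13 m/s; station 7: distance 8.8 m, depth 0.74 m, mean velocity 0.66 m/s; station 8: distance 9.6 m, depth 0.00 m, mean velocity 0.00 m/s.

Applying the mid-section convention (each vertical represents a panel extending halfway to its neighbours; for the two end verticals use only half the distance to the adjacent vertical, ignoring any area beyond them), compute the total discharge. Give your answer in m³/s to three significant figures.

14.7 m³/s

w_2 = (3.4 − 0.0)/2 = 1.7 m; q_2 = 0.83 × 1.07 × 1.7 = 1.510 m³/s
w_3 = (5.2 − 1.1)/2 = 2.05 m; q_3 = 1.26 × 2.06 × 2.05 = 5.321 m³/s
w_4 = (6.2 − 3.4)/2 = 1.4 m; q_4 = 1.23 × 1.79 × 1.4 = 3.082 m³/s
w_5 = (6.9 − 5.2)/2 = 0.85 m; q_5 = 1.24 × 1.88 × 0.85 = 1.982 m³/s
w_6 = (8.8 − 6.2)/2 = 1.3 m; q_6 = 1.13 × 1.47 × 1.3 = 2.159 m³/s
w_7 = (9.6 − 6.9)/2 = 1.35 m; q_7 = 0.66 × 0.74 × 1.35 = 0.6593 m³/s
Stations 1, 8 contribute zero (depth or velocity is 0).
Q = Σ qᵢ = 14.71 m³/s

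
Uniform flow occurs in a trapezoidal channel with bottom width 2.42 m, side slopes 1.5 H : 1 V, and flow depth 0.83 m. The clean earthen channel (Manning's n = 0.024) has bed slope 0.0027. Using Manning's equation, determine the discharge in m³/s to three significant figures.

4.49 m³/s

A = (b + z·y)·y = (2.42 + 1.5×0.83)×0.83 = 3.042 m²
P = b + 2y√(1+z²) = 2.42 + 2×0.83×√(1+1.5²) = 5.413 m
R = A/P = 3.042/5.413 = 0.5620 m
Q = (1/n)·A·R^(2/3)·S^(1/2) = (1/0.024) × 3.042 × 0.5620^(2/3) × 0.0027^(1/2) = 4.485 m³/s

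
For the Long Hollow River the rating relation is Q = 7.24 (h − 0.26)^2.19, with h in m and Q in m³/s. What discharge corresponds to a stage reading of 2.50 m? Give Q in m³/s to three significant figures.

Q = 7.24 × (2.50 − 0.26)^2.19 = 7.24 × 2.24^2.19 = 42.34 m³/s

42.3 m³/s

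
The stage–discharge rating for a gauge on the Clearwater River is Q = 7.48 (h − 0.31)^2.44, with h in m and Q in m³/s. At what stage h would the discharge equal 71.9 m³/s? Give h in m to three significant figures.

2.84 m

h − h₀ = (Q/C)^(1/b) = (71.9/7.48)^(1/2.44) = 2.528 m
h = 0.31 + 2.528 = 2.838 m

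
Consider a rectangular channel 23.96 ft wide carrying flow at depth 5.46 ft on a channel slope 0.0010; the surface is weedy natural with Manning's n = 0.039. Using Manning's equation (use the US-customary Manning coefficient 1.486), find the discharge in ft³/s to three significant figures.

381 ft³/s

A = b·y = 23.96 × 5.46 = 130.8 ft²
P = b + 2y = 23.96 + 2×5.46 = 34.88 ft
R = A/P = 130.8/34.88 = 3.751 ft
Q = (1.486/n)·A·R^(2/3)·S^(1/2) = (1.486/0.039) × 130.8 × 3.751^(2/3) × 0.0010^(1/2) = 380.5 ft³/s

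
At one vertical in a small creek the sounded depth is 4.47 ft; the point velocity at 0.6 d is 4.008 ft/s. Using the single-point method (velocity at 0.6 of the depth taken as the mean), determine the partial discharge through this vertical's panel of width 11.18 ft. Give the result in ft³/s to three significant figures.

v̄ = v₀.₆ = 4.008 ft/s
q = v̄ × d × w = 4.008 × 4.47 × 11.18 = 200.3 ft³/s

200 ft³/s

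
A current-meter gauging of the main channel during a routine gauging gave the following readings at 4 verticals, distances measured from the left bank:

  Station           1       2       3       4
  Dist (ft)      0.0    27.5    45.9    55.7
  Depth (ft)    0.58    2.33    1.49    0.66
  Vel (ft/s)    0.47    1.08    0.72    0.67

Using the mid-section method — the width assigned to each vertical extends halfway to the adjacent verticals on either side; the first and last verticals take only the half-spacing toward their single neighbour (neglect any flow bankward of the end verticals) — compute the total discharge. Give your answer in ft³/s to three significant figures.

w_1 = (27.5 − 0.0)/2 = 13.75 ft; q_1 = 0.47 × 0.58 × 13.75 = 3.748 ft³/s
w_2 = (45.9 − 0.0)/2 = 22.95 ft; q_2 = 1.08 × 2.33 × 22.95 = 57.75 ft³/s
w_3 = (55.7 − 27.5)/2 = 14.1 ft; q_3 = 0.72 × 1.49 × 14.1 = 15.13 ft³/s
w_4 = (55.7 − 45.9)/2 = 4.9 ft; q_4 = 0.67 × 0.66 × 4.9 = 2.167 ft³/s
Q = Σ qᵢ = 78.79 ft³/s

78.8 ft³/s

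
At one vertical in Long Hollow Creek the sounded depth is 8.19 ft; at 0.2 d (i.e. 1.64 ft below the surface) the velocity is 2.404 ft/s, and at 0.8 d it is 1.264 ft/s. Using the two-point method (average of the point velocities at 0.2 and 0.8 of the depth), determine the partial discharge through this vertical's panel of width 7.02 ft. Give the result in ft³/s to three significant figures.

v̄ = (2.404 + 1.264) / 2 = 1.834 ft/s
q = v̄ × d × w = 1.834 × 8.19 × 7.02 = 105.4 ft³/s

105 ft³/s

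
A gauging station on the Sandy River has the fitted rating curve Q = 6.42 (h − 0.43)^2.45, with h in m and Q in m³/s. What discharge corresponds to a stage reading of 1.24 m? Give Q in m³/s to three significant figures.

3.83 m³/s

Q = 6.42 × (1.24 − 0.43)^2.45 = 6.42 × 0.81^2.45 = 3.831 m³/s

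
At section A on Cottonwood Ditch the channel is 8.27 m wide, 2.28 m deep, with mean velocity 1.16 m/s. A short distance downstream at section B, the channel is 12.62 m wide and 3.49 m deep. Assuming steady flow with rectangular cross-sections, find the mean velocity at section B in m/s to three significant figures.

0.497 m/s

Q = A₁V₁ = (8.27×2.28) × 1.16 = 21.87 m³/s
A₂ = 12.62 × 3.49 = 44.04 m²
V₂ = Q/A₂ = 21.87/44.04 = 0.4966 m/s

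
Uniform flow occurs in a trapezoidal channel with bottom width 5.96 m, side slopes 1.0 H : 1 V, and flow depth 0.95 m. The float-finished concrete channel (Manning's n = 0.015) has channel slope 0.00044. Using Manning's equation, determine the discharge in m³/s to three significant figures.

A = (b + z·y)·y = (5.96 + 1.0×0.95)×0.95 = 6.565 m²
P = b + 2y√(1+z²) = 5.96 + 2×0.95×√(1+1.0²) = 8.647 m
R = A/P = 6.565/8.647 = 0.7592 m
Q = (1/n)·A·R^(2/3)·S^(1/2) = (1/0.015) × 6.565 × 0.7592^(2/3) × 0.00044^(1/2) = 7.639 m³/s

7.64 m³/s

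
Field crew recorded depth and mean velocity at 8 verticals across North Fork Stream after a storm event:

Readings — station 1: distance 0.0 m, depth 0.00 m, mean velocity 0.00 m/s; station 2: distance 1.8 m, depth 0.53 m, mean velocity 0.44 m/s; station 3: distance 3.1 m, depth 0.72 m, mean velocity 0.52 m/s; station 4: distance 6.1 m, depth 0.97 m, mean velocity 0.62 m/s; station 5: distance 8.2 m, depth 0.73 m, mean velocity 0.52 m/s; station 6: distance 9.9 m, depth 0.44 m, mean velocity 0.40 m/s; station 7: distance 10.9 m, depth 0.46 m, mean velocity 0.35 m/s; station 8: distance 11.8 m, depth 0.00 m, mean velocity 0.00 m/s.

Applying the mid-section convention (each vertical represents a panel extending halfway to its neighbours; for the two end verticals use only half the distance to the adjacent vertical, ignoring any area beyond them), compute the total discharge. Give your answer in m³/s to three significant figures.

3.81 m³/s

w_2 = (3.1 − 0.0)/2 = 1.55 m; q_2 = 0.44 × 0.53 × 1.55 = 0.3615 m³/s
w_3 = (6.1 − 1.8)/2 = 2.15 m; q_3 = 0.52 × 0.72 × 2.15 = 0.8050 m³/s
w_4 = (8.2 − 3.1)/2 = 2.55 m; q_4 = 0.62 × 0.97 × 2.55 = 1.534 m³/s
w_5 = (9.9 − 6.1)/2 = 1.9 m; q_5 = 0.52 × 0.73 × 1.9 = 0.7212 m³/s
w_6 = (10.9 − 8.2)/2 = 1.35 m; q_6 = 0.40 × 0.44 × 1.35 = 0.2376 m³/s
w_7 = (11.8 − 9.9)/2 = 0.95 m; q_7 = 0.35 × 0.46 × 0.95 = 0.1530 m³/s
Stations 1, 8 contribute zero (depth or velocity is 0).
Q = Σ qᵢ = 3.812 m³/s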